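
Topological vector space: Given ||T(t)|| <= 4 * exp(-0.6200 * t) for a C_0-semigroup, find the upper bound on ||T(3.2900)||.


||T(3.2900)|| <= 4 * exp(-0.6200 * 3.2900)
= 4 * exp(-2.0398)
= 4 * 0.1301
= 0.5202

0.5202


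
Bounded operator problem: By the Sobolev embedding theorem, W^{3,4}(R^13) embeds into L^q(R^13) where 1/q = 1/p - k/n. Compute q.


Using the Sobolev embedding formula: 1/q = 1/p - k/n
1/q = 1/4 - 3/13 = 1/52
q = 1/(1/52) = 52

52.0000


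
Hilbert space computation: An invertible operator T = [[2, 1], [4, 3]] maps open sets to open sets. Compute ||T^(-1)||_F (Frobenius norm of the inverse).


det(T) = 2*3 - 1*4 = 2
T^(-1) = (1/2) * [[3, -1], [-4, 2]] = [[1.5000, -0.5000], [-2.0000, 1.0000]]
||T^(-1)||_F^2 = 1.5000^2 + (-0.5000)^2 + (-2.0000)^2 + 1.0000^2 = 7.5000
||T^(-1)||_F = sqrt(7.5000) = 2.7386

2.7386


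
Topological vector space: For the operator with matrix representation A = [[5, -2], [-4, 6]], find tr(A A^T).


trace(A * A^T) = sum of squares of all entries
= 5^2 + (-2)^2 + (-4)^2 + 6^2
= 25 + 4 + 16 + 36
= 81

81


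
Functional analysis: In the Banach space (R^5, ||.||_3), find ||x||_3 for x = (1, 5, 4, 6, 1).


The l^3 norm = (sum |x_i|^3)^(1/3)
Sum of 3th powers = 1 + 125 + 64 + 216 + 1 = 407
||x||_3 = (407)^(1/3) = 7.4108

7.4108


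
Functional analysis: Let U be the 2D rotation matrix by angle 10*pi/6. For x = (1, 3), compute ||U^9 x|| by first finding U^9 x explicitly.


U is a rotation by theta = 10*pi/6
U^9 = rotation by 9*theta = 90*pi/6 = 6*pi/6 (mod 2*pi)
cos(6*pi/6) = -1.0000, sin(6*pi/6) = 0.0000
U^9 x = (-1.0000 * 1 - 0.0000 * 3, 0.0000 * 1 + -1.0000 * 3)
= (-1.0000, -3.0000)
||U^9 x|| = sqrt((-1.0000)^2 + (-3.0000)^2) = sqrt(10.0000) = 3.1623

3.1623


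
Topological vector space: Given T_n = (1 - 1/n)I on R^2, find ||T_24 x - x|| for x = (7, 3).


T_24 x - x = (1 - 1/24)x - x = -x/24
||x|| = sqrt(58) = 7.6158
||T_24 x - x|| = ||x||/24 = 7.6158/24 = 0.3173

0.3173


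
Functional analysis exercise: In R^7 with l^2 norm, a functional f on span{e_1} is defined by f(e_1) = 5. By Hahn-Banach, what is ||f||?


The norm of f is given by ||f|| = sup_{||x||=1} |f(x)|.
On span{e_1}, ||e_1|| = 1, so ||f|| = |f(e_1)| / ||e_1||
= |5| / 1 = 5.0000

5.0000


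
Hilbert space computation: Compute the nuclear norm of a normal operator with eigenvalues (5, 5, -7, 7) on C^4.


For a normal operator, singular values equal |eigenvalues|.
Trace norm = sum |lambda_i| = 5 + 5 + 7 + 7
= 24

24


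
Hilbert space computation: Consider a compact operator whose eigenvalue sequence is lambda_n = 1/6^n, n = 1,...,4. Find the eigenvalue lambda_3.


The eigenvalue formula gives lambda_3 = 1/6^3
= 1/216
= 0.0046

0.0046


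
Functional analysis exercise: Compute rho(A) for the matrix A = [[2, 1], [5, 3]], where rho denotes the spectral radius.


For a 2x2 matrix, eigenvalues satisfy lambda^2 - (trace)*lambda + det = 0
trace = 2 + 3 = 5
det = 2*3 - 1*5 = 1
discriminant = 5^2 - 4*(1) = 21
spectral radius = max |eigenvalue| = 4.7913

4.7913


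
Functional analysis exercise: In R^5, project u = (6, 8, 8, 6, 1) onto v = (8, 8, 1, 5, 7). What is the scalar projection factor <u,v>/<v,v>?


Computing <u,v> = 6*8 + 8*8 + 8*1 + 6*5 + 1*7 = 157
Computing <v,v> = 8^2 + 8^2 + 1^2 + 5^2 + 7^2 = 203
Projection coefficient = 157/203 = 0.7734

0.7734


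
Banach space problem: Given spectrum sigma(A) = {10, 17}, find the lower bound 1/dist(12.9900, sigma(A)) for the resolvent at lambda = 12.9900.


dist(12.9900, {10, 17}) = min(|12.9900 - 10|, |12.9900 - 17|)
= min(2.9900, 4.0100) = 2.9900
Resolvent bound = 1/2.9900 = 0.3344

0.3344


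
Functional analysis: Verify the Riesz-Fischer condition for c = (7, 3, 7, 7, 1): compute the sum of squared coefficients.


sum |c_n|^2 = 7^2 + 3^2 + 7^2 + 7^2 + 1^2
= 49 + 9 + 49 + 49 + 1
= 157

157


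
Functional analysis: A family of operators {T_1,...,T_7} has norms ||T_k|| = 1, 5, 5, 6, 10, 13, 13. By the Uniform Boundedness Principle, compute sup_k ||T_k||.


By the Uniform Boundedness Principle, the supremum of norms is finite.
sup_k ||T_k|| = max(1, 5, 5, 6, 10, 13, 13) = 13

13


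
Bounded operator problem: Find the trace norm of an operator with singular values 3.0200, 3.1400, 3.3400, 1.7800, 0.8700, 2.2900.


The nuclear norm is the sum of all singular values.
||T||_1 = 3.0200 + 3.1400 + 3.3400 + 1.7800 + 0.8700 + 2.2900
= 14.4400

14.4400


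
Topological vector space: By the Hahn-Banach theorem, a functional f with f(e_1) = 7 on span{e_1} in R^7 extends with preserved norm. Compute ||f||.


The norm of f is given by ||f|| = sup_{||x||=1} |f(x)|.
On span{e_1}, ||e_1|| = 1, so ||f|| = |f(e_1)| / ||e_1||
= |7| / 1 = 7.0000

7.0000


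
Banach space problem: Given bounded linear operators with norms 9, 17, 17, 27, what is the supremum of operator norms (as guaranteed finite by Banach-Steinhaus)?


By the Uniform Boundedness Principle, the supremum of norms is finite.
sup_k ||T_k|| = max(9, 17, 17, 27) = 27

27


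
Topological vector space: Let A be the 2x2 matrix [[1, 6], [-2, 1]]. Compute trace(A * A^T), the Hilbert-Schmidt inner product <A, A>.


trace(A * A^T) = sum of squares of all entries
= 1^2 + 6^2 + (-2)^2 + 1^2
= 1 + 36 + 4 + 1
= 42

42


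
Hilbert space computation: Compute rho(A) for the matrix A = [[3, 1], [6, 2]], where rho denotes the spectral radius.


For a 2x2 matrix, eigenvalues satisfy lambda^2 - (trace)*lambda + det = 0
trace = 3 + 2 = 5
det = 3*2 - 1*6 = 0
discriminant = 5^2 - 4*(0) = 25
spectral radius = max |eigenvalue| = 5.0000

5.0000


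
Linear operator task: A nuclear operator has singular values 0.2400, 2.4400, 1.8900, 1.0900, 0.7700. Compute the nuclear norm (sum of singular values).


The nuclear norm is the sum of all singular values.
||T||_1 = 0.2400 + 2.4400 + 1.8900 + 1.0900 + 0.7700
= 6.4300

6.4300


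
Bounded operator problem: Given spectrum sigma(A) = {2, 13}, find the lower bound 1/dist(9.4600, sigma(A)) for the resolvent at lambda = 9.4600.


dist(9.4600, {2, 13}) = min(|9.4600 - 2|, |9.4600 - 13|)
= min(7.4600, 3.5400) = 3.5400
Resolvent bound = 1/3.5400 = 0.2825

0.2825


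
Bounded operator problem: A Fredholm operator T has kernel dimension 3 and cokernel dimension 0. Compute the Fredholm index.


The Fredholm index is defined as ind(T) = dim(ker T) - dim(coker T)
= 3 - 0
= 3

3


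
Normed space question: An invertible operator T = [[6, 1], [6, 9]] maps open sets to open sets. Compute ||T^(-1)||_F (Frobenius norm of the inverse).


det(T) = 6*9 - 1*6 = 48
T^(-1) = (1/48) * [[9, -1], [-6, 6]] = [[0.1875, -0.0208], [-0.1250, 0.1250]]
||T^(-1)||_F^2 = 0.1875^2 + (-0.0208)^2 + (-0.1250)^2 + 0.1250^2 = 0.0668
||T^(-1)||_F = sqrt(0.0668) = 0.2585

0.2585


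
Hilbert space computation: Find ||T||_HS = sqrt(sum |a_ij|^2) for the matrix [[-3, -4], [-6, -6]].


The Hilbert-Schmidt norm is sqrt(sum of squares of all entries).
Sum of squares = (-3)^2 + (-4)^2 + (-6)^2 + (-6)^2
= 9 + 16 + 36 + 36 = 97
||T||_HS = sqrt(97) = 9.8489

9.8489


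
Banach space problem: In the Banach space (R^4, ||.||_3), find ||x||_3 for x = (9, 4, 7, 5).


The l^3 norm = (sum |x_i|^3)^(1/3)
Sum of 3th powers = 729 + 64 + 343 + 125 = 1261
||x||_3 = (1261)^(1/3) = 10.8037

10.8037


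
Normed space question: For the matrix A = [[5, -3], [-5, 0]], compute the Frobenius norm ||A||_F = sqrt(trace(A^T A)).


||A||_F^2 = sum a_ij^2
= 5^2 + (-3)^2 + (-5)^2 + 0^2
= 25 + 9 + 25 + 0 = 59
||A||_F = sqrt(59) = 7.6811

7.6811


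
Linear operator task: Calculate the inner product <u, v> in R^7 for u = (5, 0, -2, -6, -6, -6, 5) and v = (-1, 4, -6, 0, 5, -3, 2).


Computing the standard inner product <u, v> = sum u_i * v_i
= 5*-1 + 0*4 + -2*-6 + -6*0 + -6*5 + -6*-3 + 5*2
= -5 + 0 + 12 + 0 + -30 + 18 + 10
= 5

5


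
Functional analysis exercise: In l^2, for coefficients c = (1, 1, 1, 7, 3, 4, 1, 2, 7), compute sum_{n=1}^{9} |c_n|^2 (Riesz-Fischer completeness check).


sum |c_n|^2 = 1^2 + 1^2 + 1^2 + 7^2 + 3^2 + 4^2 + 1^2 + 2^2 + 7^2
= 1 + 1 + 1 + 49 + 9 + 16 + 1 + 4 + 49
= 131

131


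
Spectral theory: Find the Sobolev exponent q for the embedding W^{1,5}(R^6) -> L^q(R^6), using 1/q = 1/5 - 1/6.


Using the Sobolev embedding formula: 1/q = 1/p - k/n
1/q = 1/5 - 1/6 = 1/30
q = 1/(1/30) = 30

30.0000


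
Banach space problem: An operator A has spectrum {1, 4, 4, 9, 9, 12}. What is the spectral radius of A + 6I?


Spectrum of A + 6I = {7, 10, 10, 15, 15, 18}
Spectral radius = max |lambda| over the shifted spectrum
= max(7, 10, 10, 15, 15, 18) = 18

18


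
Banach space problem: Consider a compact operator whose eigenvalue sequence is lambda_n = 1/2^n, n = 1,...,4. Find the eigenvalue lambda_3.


The eigenvalue formula gives lambda_3 = 1/2^3
= 1/8
= 0.1250

0.1250


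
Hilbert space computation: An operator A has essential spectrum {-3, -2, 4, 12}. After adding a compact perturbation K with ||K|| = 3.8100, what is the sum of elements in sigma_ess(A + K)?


By Weyl's theorem, the essential spectrum is invariant under compact perturbations.
sigma_ess(A + K) = sigma_ess(A) = {-3, -2, 4, 12}
Sum = -3 + -2 + 4 + 12 = 11

11


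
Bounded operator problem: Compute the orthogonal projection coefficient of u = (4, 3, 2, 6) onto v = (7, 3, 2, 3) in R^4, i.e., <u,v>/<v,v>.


Computing <u,v> = 4*7 + 3*3 + 2*2 + 6*3 = 59
Computing <v,v> = 7^2 + 3^2 + 2^2 + 3^2 = 71
Projection coefficient = 59/71 = 0.8310

0.8310


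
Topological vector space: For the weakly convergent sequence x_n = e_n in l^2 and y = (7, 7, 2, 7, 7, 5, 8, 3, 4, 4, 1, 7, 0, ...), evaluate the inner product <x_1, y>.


x_1 = e_1 is the standard basis vector with 1 in position 1.
<x_1, y> = y_1 = 7
As n -> infinity, <x_n, y> -> 0, confirming weak convergence of (x_n) to 0.

7


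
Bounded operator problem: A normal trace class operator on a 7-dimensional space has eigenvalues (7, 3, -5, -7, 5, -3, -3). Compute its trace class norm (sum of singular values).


For a normal operator, singular values equal |eigenvalues|.
Trace norm = sum |lambda_i| = 7 + 3 + 5 + 7 + 5 + 3 + 3
= 33

33


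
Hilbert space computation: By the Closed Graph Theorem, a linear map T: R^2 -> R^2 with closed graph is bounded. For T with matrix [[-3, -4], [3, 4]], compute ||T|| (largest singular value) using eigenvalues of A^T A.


A^T A = [[18, 24], [24, 32]]
trace(A^T A) = 50, det(A^T A) = 0
discriminant = 50^2 - 4*0 = 2500
Largest eigenvalue of A^T A = (trace + sqrt(disc))/2 = 50.0000
||T|| = sqrt(50.0000) = 7.0711

7.0711


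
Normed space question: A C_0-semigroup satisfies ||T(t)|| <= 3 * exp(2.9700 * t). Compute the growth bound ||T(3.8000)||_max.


||T(3.8000)|| <= 3 * exp(2.9700 * 3.8000)
= 3 * exp(11.2860)
= 3 * 79698.0183
= 239094.0549

239094.0549


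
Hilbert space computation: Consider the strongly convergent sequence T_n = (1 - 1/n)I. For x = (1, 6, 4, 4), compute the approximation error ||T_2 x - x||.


T_2 x - x = (1 - 1/2)x - x = -x/2
||x|| = sqrt(69) = 8.3066
||T_2 x - x|| = ||x||/2 = 8.3066/2 = 4.1533

4.1533


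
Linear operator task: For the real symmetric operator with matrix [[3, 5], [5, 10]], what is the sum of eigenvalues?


For a self-adjoint (symmetric) matrix, the eigenvalues are real.
The sum of eigenvalues equals the trace of the matrix.
trace = 3 + 10 = 13

13


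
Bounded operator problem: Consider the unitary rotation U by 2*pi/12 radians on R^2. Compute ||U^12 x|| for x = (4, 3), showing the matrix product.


U is a rotation by theta = 2*pi/12
U^12 = rotation by 12*theta = 24*pi/12 = 0*pi/12 (mod 2*pi)
cos(0*pi/12) = 1.0000, sin(0*pi/12) = 0.0000
U^12 x = (1.0000 * 4 - 0.0000 * 3, 0.0000 * 4 + 1.0000 * 3)
= (4.0000, 3.0000)
||U^12 x|| = sqrt(4.0000^2 + 3.0000^2) = sqrt(25.0000) = 5.0000

5.0000


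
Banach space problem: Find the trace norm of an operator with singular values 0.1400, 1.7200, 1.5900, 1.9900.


The nuclear norm is the sum of all singular values.
||T||_1 = 0.1400 + 1.7200 + 1.5900 + 1.9900
= 5.4400

5.4400


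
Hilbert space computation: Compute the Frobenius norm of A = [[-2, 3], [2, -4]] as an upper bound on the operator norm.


||A||_F^2 = sum a_ij^2
= (-2)^2 + 3^2 + 2^2 + (-4)^2
= 4 + 9 + 4 + 16 = 33
||A||_F = sqrt(33) = 5.7446

5.7446


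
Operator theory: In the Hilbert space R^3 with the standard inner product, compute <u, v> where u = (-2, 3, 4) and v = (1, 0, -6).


Computing the standard inner product <u, v> = sum u_i * v_i
= -2*1 + 3*0 + 4*-6
= -2 + 0 + -24
= -26

-26


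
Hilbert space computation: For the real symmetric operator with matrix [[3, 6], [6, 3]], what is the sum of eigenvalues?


For a self-adjoint (symmetric) matrix, the eigenvalues are real.
The sum of eigenvalues equals the trace of the matrix.
trace = 3 + 3 = 6

6


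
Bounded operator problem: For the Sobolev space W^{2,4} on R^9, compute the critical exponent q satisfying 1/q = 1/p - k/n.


Using the Sobolev embedding formula: 1/q = 1/p - k/n
1/q = 1/4 - 2/9 = 1/36
q = 1/(1/36) = 36

36.0000


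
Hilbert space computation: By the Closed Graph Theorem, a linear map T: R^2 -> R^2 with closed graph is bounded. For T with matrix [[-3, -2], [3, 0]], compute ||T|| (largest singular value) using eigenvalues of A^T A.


A^T A = [[18, 6], [6, 4]]
trace(A^T A) = 22, det(A^T A) = 36
discriminant = 22^2 - 4*36 = 340
Largest eigenvalue of A^T A = (trace + sqrt(disc))/2 = 20.2195
||T|| = sqrt(20.2195) = 4.4966

4.4966


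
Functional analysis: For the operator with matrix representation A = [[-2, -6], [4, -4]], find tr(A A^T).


trace(A * A^T) = sum of squares of all entries
= (-2)^2 + (-6)^2 + 4^2 + (-4)^2
= 4 + 36 + 16 + 16
= 72

72


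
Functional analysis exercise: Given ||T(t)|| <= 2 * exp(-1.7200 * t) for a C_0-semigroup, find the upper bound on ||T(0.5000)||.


||T(0.5000)|| <= 2 * exp(-1.7200 * 0.5000)
= 2 * exp(-0.8600)
= 2 * 0.4232
= 0.8463

0.8463


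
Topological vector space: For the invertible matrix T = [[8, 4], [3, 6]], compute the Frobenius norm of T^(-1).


det(T) = 8*6 - 4*3 = 36
T^(-1) = (1/36) * [[6, -4], [-3, 8]] = [[0.1667, -0.1111], [-0.0833, 0.2222]]
||T^(-1)||_F^2 = 0.1667^2 + (-0.1111)^2 + (-0.0833)^2 + 0.2222^2 = 0.0965
||T^(-1)||_F = sqrt(0.0965) = 0.3106

0.3106


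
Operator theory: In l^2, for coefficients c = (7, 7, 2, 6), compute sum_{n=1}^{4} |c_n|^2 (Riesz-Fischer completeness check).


sum |c_n|^2 = 7^2 + 7^2 + 2^2 + 6^2
= 49 + 49 + 4 + 36
= 138

138


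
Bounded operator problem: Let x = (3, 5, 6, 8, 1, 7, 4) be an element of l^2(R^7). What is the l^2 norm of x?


The l^2 norm = (sum |x_i|^2)^(1/2)
Sum of 2th powers = 9 + 25 + 36 + 64 + 1 + 49 + 16 = 200
||x||_2 = (200)^(1/2) = 14.1421

14.1421


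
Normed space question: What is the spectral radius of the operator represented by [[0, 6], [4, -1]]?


For a 2x2 matrix, eigenvalues satisfy lambda^2 - (trace)*lambda + det = 0
trace = 0 + -1 = -1
det = 0*-1 - 6*4 = -24
discriminant = (-1)^2 - 4*(-24) = 97
spectral radius = max |eigenvalue| = 5.4244

5.4244


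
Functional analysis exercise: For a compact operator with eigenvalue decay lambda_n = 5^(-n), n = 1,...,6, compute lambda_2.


The eigenvalue formula gives lambda_2 = 1/5^2
= 1/25
= 0.0400

0.0400


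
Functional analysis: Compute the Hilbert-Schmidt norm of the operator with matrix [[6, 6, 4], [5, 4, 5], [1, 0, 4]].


The Hilbert-Schmidt norm is sqrt(sum of squares of all entries).
Sum of squares = 6^2 + 6^2 + 4^2 + 5^2 + 4^2 + 5^2 + 1^2 + 0^2 + 4^2
= 36 + 36 + 16 + 25 + 16 + 25 + 1 + 0 + 16 = 171
||T||_HS = sqrt(171) = 13.0767

13.0767


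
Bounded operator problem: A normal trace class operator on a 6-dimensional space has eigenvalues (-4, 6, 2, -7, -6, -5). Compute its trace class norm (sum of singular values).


For a normal operator, singular values equal |eigenvalues|.
Trace norm = sum |lambda_i| = 4 + 6 + 2 + 7 + 6 + 5
= 30

30


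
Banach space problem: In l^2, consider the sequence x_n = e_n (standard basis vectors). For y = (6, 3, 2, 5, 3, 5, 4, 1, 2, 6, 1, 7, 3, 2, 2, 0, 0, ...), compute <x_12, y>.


x_12 = e_12 is the standard basis vector with 1 in position 12.
<x_12, y> = y_12 = 7
As n -> infinity, <x_n, y> -> 0, confirming weak convergence of (x_n) to 0.

7


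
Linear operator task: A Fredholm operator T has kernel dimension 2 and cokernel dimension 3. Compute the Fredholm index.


The Fredholm index is defined as ind(T) = dim(ker T) - dim(coker T)
= 2 - 3
= -1

-1


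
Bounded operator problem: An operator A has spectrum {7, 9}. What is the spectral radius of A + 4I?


Spectrum of A + 4I = {11, 13}
Spectral radius = max |lambda| over the shifted spectrum
= max(11, 13) = 13

13


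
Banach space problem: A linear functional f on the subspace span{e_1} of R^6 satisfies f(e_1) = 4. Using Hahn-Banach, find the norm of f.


The norm of f is given by ||f|| = sup_{||x||=1} |f(x)|.
On span{e_1}, ||e_1|| = 1, so ||f|| = |f(e_1)| / ||e_1||
= |4| / 1 = 4.0000

4.0000


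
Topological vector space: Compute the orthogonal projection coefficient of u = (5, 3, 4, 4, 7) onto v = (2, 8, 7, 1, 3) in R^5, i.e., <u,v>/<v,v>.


Computing <u,v> = 5*2 + 3*8 + 4*7 + 4*1 + 7*3 = 87
Computing <v,v> = 2^2 + 8^2 + 7^2 + 1^2 + 3^2 = 127
Projection coefficient = 87/127 = 0.6850

0.6850


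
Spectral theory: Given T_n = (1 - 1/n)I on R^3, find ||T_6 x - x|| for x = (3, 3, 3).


T_6 x - x = (1 - 1/6)x - x = -x/6
||x|| = sqrt(27) = 5.1962
||T_6 x - x|| = ||x||/6 = 5.1962/6 = 0.8660

0.8660


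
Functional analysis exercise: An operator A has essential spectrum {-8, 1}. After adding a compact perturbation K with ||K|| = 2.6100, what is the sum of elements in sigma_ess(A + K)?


By Weyl's theorem, the essential spectrum is invariant under compact perturbations.
sigma_ess(A + K) = sigma_ess(A) = {-8, 1}
Sum = -8 + 1 = -7

-7


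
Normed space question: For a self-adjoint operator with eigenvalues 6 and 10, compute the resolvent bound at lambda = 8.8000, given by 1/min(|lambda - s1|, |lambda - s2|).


dist(8.8000, {6, 10}) = min(|8.8000 - 6|, |8.8000 - 10|)
= min(2.8000, 1.2000) = 1.2000
Resolvent bound = 1/1.2000 = 0.8333

0.8333


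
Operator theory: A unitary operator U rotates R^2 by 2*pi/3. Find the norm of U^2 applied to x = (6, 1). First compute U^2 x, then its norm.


U is a rotation by theta = 2*pi/3
U^2 = rotation by 2*theta = 4*pi/3
cos(4*pi/3) = -0.5000, sin(4*pi/3) = -0.8660
U^2 x = (-0.5000 * 6 - -0.8660 * 1, -0.8660 * 6 + -0.5000 * 1)
= (-2.1340, -5.6962)
||U^2 x|| = sqrt((-2.1340)^2 + (-5.6962)^2) = sqrt(37.0000) = 6.0828

6.0828


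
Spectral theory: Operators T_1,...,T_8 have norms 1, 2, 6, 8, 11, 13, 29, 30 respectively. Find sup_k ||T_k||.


By the Uniform Boundedness Principle, the supremum of norms is finite.
sup_k ||T_k|| = max(1, 2, 6, 8, 11, 13, 29, 30) = 30

30


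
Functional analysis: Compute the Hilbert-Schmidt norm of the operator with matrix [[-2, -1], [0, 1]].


The Hilbert-Schmidt norm is sqrt(sum of squares of all entries).
Sum of squares = (-2)^2 + (-1)^2 + 0^2 + 1^2
= 4 + 1 + 0 + 1 = 6
||T||_HS = sqrt(6) = 2.4495

2.4495


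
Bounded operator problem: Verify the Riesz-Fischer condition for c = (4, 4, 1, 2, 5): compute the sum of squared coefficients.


sum |c_n|^2 = 4^2 + 4^2 + 1^2 + 2^2 + 5^2
= 16 + 16 + 1 + 4 + 25
= 62

62


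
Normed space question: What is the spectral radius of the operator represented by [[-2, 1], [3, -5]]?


For a 2x2 matrix, eigenvalues satisfy lambda^2 - (trace)*lambda + det = 0
trace = -2 + -5 = -7
det = -2*-5 - 1*3 = 7
discriminant = (-7)^2 - 4*(7) = 21
spectral radius = max |eigenvalue| = 5.7913

5.7913


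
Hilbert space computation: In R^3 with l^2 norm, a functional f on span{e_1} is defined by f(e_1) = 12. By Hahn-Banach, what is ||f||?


The norm of f is given by ||f|| = sup_{||x||=1} |f(x)|.
On span{e_1}, ||e_1|| = 1, so ||f|| = |f(e_1)| / ||e_1||
= |12| / 1 = 12.0000

12.0000


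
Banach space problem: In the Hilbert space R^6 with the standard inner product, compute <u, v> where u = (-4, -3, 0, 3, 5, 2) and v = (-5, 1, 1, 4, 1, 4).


Computing the standard inner product <u, v> = sum u_i * v_i
= -4*-5 + -3*1 + 0*1 + 3*4 + 5*1 + 2*4
= 20 + -3 + 0 + 12 + 5 + 8
= 42

42


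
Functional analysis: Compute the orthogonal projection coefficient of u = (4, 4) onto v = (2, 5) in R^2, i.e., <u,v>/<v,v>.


Computing <u,v> = 4*2 + 4*5 = 28
Computing <v,v> = 2^2 + 5^2 = 29
Projection coefficient = 28/29 = 0.9655

0.9655


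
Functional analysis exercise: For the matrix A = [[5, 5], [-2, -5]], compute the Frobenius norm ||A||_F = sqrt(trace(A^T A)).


||A||_F^2 = sum a_ij^2
= 5^2 + 5^2 + (-2)^2 + (-5)^2
= 25 + 25 + 4 + 25 = 79
||A||_F = sqrt(79) = 8.8882

8.8882


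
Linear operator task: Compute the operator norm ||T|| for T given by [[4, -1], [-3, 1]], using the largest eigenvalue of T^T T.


A^T A = [[25, -7], [-7, 2]]
trace(A^T A) = 27, det(A^T A) = 1
discriminant = 27^2 - 4*1 = 725
Largest eigenvalue of A^T A = (trace + sqrt(disc))/2 = 26.9629
||T|| = sqrt(26.9629) = 5.1926

5.1926


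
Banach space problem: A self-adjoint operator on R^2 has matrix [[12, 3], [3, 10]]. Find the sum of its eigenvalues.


For a self-adjoint (symmetric) matrix, the eigenvalues are real.
The sum of eigenvalues equals the trace of the matrix.
trace = 12 + 10 = 22

22


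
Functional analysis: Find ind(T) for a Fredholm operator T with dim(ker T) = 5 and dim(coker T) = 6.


The Fredholm index is defined as ind(T) = dim(ker T) - dim(coker T)
= 5 - 6
= -1

-1


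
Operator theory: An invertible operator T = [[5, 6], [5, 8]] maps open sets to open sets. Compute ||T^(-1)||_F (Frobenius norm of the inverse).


det(T) = 5*8 - 6*5 = 10
T^(-1) = (1/10) * [[8, -6], [-5, 5]] = [[0.8000, -0.6000], [-0.5000, 0.5000]]
||T^(-1)||_F^2 = 0.8000^2 + (-0.6000)^2 + (-0.5000)^2 + 0.5000^2 = 1.5000
||T^(-1)||_F = sqrt(1.5000) = 1.2247

1.2247


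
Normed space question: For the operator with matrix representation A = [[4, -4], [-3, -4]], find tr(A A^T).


trace(A * A^T) = sum of squares of all entries
= 4^2 + (-4)^2 + (-3)^2 + (-4)^2
= 16 + 16 + 9 + 16
= 57

57


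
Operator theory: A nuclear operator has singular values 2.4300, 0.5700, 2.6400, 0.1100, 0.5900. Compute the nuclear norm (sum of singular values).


The nuclear norm is the sum of all singular values.
||T||_1 = 2.4300 + 0.5700 + 2.6400 + 0.1100 + 0.5900
= 6.3400

6.3400


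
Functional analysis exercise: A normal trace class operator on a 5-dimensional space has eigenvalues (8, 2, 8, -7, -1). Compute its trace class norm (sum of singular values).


For a normal operator, singular values equal |eigenvalues|.
Trace norm = sum |lambda_i| = 8 + 2 + 8 + 7 + 1
= 26

26


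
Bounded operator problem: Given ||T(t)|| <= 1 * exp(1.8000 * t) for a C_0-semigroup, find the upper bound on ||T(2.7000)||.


||T(2.7000)|| <= 1 * exp(1.8000 * 2.7000)
= 1 * exp(4.8600)
= 1 * 129.0242
= 129.0242

129.0242


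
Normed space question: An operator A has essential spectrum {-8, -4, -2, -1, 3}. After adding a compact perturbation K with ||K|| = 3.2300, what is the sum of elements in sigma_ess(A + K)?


By Weyl's theorem, the essential spectrum is invariant under compact perturbations.
sigma_ess(A + K) = sigma_ess(A) = {-8, -4, -2, -1, 3}
Sum = -8 + -4 + -2 + -1 + 3 = -12

-12


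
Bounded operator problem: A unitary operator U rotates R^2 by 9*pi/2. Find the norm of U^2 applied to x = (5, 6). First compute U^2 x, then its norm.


U is a rotation by theta = 9*pi/2
U^2 = rotation by 2*theta = 18*pi/2 = 2*pi/2 (mod 2*pi)
cos(2*pi/2) = -1.0000, sin(2*pi/2) = 0.0000
U^2 x = (-1.0000 * 5 - 0.0000 * 6, 0.0000 * 5 + -1.0000 * 6)
= (-5.0000, -6.0000)
||U^2 x|| = sqrt((-5.0000)^2 + (-6.0000)^2) = sqrt(61.0000) = 7.8102

7.8102


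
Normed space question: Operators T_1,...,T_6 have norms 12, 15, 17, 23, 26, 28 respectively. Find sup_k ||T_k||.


By the Uniform Boundedness Principle, the supremum of norms is finite.
sup_k ||T_k|| = max(12, 15, 17, 23, 26, 28) = 28

28


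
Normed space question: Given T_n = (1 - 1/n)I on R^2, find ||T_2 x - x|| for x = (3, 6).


T_2 x - x = (1 - 1/2)x - x = -x/2
||x|| = sqrt(45) = 6.7082
||T_2 x - x|| = ||x||/2 = 6.7082/2 = 3.3541

3.3541


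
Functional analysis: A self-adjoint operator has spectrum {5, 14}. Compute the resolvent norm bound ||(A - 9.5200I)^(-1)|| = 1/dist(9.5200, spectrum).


dist(9.5200, {5, 14}) = min(|9.5200 - 5|, |9.5200 - 14|)
= min(4.5200, 4.4800) = 4.4800
Resolvent bound = 1/4.4800 = 0.2232

0.2232


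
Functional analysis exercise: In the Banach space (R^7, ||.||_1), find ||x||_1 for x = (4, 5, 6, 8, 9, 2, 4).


The l^1 norm equals the sum of absolute values of all components.
||x||_1 = 4 + 5 + 6 + 8 + 9 + 2 + 4
= 38

38.0000


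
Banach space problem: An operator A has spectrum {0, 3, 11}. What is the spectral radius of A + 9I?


Spectrum of A + 9I = {9, 12, 20}
Spectral radius = max |lambda| over the shifted spectrum
= max(9, 12, 20) = 20

20


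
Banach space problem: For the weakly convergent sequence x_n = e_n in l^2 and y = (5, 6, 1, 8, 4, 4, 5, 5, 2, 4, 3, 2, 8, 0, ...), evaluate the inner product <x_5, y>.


x_5 = e_5 is the standard basis vector with 1 in position 5.
<x_5, y> = y_5 = 4
As n -> infinity, <x_n, y> -> 0, confirming weak convergence of (x_n) to 0.

4


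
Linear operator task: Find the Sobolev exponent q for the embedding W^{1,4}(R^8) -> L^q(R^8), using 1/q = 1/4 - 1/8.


Using the Sobolev embedding formula: 1/q = 1/p - k/n
1/q = 1/4 - 1/8 = 1/8
q = 1/(1/8) = 8

8.0000


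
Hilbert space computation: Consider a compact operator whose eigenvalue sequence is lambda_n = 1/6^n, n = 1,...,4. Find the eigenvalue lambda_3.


The eigenvalue formula gives lambda_3 = 1/6^3
= 1/216
= 0.0046

0.0046


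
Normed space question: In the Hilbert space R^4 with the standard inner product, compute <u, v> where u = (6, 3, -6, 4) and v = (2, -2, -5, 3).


Computing the standard inner product <u, v> = sum u_i * v_i
= 6*2 + 3*-2 + -6*-5 + 4*3
= 12 + -6 + 30 + 12
= 48

48


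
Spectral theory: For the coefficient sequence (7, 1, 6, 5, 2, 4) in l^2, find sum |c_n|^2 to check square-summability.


sum |c_n|^2 = 7^2 + 1^2 + 6^2 + 5^2 + 2^2 + 4^2
= 49 + 1 + 36 + 25 + 4 + 16
= 131

131


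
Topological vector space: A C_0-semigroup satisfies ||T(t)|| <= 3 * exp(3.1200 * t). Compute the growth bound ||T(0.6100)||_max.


||T(0.6100)|| <= 3 * exp(3.1200 * 0.6100)
= 3 * exp(1.9032)
= 3 * 6.7073
= 20.1220

20.1220


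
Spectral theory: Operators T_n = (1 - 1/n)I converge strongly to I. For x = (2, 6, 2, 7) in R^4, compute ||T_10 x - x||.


T_10 x - x = (1 - 1/10)x - x = -x/10
||x|| = sqrt(93) = 9.6437
||T_10 x - x|| = ||x||/10 = 9.6437/10 = 0.9644

0.9644


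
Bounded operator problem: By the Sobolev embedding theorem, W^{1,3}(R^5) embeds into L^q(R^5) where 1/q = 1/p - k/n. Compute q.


Using the Sobolev embedding formula: 1/q = 1/p - k/n
1/q = 1/3 - 1/5 = 2/15
q = 1/(2/15) = 15/2 = 7.5000

7.5000


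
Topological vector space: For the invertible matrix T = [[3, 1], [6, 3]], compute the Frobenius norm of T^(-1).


det(T) = 3*3 - 1*6 = 3
T^(-1) = (1/3) * [[3, -1], [-6, 3]] = [[1.0000, -0.3333], [-2.0000, 1.0000]]
||T^(-1)||_F^2 = 1.0000^2 + (-0.3333)^2 + (-2.0000)^2 + 1.0000^2 = 6.1111
||T^(-1)||_F = sqrt(6.1111) = 2.4721

2.4721


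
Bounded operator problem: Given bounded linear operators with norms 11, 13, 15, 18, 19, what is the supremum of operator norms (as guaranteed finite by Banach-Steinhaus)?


By the Uniform Boundedness Principle, the supremum of norms is finite.
sup_k ||T_k|| = max(11, 13, 15, 18, 19) = 19

19


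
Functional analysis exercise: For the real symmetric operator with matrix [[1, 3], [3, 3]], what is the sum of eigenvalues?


For a self-adjoint (symmetric) matrix, the eigenvalues are real.
The sum of eigenvalues equals the trace of the matrix.
trace = 1 + 3 = 4

4


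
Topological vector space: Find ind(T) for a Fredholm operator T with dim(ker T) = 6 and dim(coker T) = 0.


The Fredholm index is defined as ind(T) = dim(ker T) - dim(coker T)
= 6 - 0
= 6

6


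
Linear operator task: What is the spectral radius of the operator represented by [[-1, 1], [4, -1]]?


For a 2x2 matrix, eigenvalues satisfy lambda^2 - (trace)*lambda + det = 0
trace = -1 + -1 = -2
det = -1*-1 - 1*4 = -3
discriminant = (-2)^2 - 4*(-3) = 16
spectral radius = max |eigenvalue| = 3.0000

3.0000


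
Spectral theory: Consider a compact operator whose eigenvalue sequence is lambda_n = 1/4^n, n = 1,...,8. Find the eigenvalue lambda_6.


The eigenvalue formula gives lambda_6 = 1/4^6
= 1/4096
= 2.4414e-04

2.4414e-04


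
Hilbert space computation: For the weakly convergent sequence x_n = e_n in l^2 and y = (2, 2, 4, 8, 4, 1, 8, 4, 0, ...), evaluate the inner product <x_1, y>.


x_1 = e_1 is the standard basis vector with 1 in position 1.
<x_1, y> = y_1 = 2
As n -> infinity, <x_n, y> -> 0, confirming weak convergence of (x_n) to 0.

2


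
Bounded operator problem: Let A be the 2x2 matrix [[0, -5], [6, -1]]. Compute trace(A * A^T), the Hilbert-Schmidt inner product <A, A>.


trace(A * A^T) = sum of squares of all entries
= 0^2 + (-5)^2 + 6^2 + (-1)^2
= 0 + 25 + 36 + 1
= 62

62


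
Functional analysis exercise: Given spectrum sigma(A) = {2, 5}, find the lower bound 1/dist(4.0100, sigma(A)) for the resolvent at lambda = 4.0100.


dist(4.0100, {2, 5}) = min(|4.0100 - 2|, |4.0100 - 5|)
= min(2.0100, 0.9900) = 0.9900
Resolvent bound = 1/0.9900 = 1.0101

1.0101


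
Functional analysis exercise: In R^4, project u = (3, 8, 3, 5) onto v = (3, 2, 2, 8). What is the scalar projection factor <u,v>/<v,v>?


Computing <u,v> = 3*3 + 8*2 + 3*2 + 5*8 = 71
Computing <v,v> = 3^2 + 2^2 + 2^2 + 8^2 = 81
Projection coefficient = 71/81 = 0.8765

0.8765


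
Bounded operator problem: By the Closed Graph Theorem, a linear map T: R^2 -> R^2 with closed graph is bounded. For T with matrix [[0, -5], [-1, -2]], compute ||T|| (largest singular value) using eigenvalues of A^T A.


A^T A = [[1, 2], [2, 29]]
trace(A^T A) = 30, det(A^T A) = 25
discriminant = 30^2 - 4*25 = 800
Largest eigenvalue of A^T A = (trace + sqrt(disc))/2 = 29.1421
||T|| = sqrt(29.1421) = 5.3983

5.3983


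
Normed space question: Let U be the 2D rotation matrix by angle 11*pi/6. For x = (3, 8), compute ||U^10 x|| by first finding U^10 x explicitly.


U is a rotation by theta = 11*pi/6
U^10 = rotation by 10*theta = 110*pi/6 = 2*pi/6 (mod 2*pi)
cos(2*pi/6) = 0.5000, sin(2*pi/6) = 0.8660
U^10 x = (0.5000 * 3 - 0.8660 * 8, 0.8660 * 3 + 0.5000 * 8)
= (-5.4282, 6.5981)
||U^10 x|| = sqrt((-5.4282)^2 + 6.5981^2) = sqrt(73.0000) = 8.5440

8.5440


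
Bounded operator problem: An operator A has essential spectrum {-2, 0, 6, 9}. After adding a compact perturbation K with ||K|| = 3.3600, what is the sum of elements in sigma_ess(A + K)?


By Weyl's theorem, the essential spectrum is invariant under compact perturbations.
sigma_ess(A + K) = sigma_ess(A) = {-2, 0, 6, 9}
Sum = -2 + 0 + 6 + 9 = 13

13


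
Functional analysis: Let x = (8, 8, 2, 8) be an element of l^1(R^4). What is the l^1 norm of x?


The l^1 norm equals the sum of absolute values of all components.
||x||_1 = 8 + 8 + 2 + 8
= 26

26.0000


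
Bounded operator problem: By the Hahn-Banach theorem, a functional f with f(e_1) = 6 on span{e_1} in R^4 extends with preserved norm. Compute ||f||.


The norm of f is given by ||f|| = sup_{||x||=1} |f(x)|.
On span{e_1}, ||e_1|| = 1, so ||f|| = |f(e_1)| / ||e_1||
= |6| / 1 = 6.0000

6.0000


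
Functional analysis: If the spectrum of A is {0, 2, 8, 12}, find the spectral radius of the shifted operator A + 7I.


Spectrum of A + 7I = {7, 9, 15, 19}
Spectral radius = max |lambda| over the shifted spectrum
= max(7, 9, 15, 19) = 19

19


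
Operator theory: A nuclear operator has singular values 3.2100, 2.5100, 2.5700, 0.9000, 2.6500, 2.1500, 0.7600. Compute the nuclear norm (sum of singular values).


The nuclear norm is the sum of all singular values.
||T||_1 = 3.2100 + 2.5100 + 2.5700 + 0.9000 + 2.6500 + 2.1500 + 0.7600
= 14.7500

14.7500


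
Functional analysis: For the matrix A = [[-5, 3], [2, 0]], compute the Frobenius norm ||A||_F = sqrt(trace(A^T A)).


||A||_F^2 = sum a_ij^2
= (-5)^2 + 3^2 + 2^2 + 0^2
= 25 + 9 + 4 + 0 = 38
||A||_F = sqrt(38) = 6.1644

6.1644


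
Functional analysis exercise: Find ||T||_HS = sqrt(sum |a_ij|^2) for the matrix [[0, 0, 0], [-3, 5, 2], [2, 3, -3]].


The Hilbert-Schmidt norm is sqrt(sum of squares of all entries).
Sum of squares = 0^2 + 0^2 + 0^2 + (-3)^2 + 5^2 + 2^2 + 2^2 + 3^2 + (-3)^2
= 0 + 0 + 0 + 9 + 25 + 4 + 4 + 9 + 9 = 60
||T||_HS = sqrt(60) = 7.7460

7.7460


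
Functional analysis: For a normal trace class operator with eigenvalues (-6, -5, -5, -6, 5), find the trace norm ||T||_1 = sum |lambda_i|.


For a normal operator, singular values equal |eigenvalues|.
Trace norm = sum |lambda_i| = 6 + 5 + 5 + 6 + 5
= 27

27


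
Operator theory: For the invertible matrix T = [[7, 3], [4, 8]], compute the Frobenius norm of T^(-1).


det(T) = 7*8 - 3*4 = 44
T^(-1) = (1/44) * [[8, -3], [-4, 7]] = [[0.1818, -0.0682], [-0.0909, 0.1591]]
||T^(-1)||_F^2 = 0.1818^2 + (-0.0682)^2 + (-0.0909)^2 + 0.1591^2 = 0.0713
||T^(-1)||_F = sqrt(0.0713) = 0.2670

0.2670


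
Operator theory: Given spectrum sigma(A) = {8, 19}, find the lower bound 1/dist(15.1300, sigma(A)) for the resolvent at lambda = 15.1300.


dist(15.1300, {8, 19}) = min(|15.1300 - 8|, |15.1300 - 19|)
= min(7.1300, 3.8700) = 3.8700
Resolvent bound = 1/3.8700 = 0.2584

0.2584


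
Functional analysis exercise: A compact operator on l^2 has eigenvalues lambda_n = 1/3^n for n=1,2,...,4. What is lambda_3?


The eigenvalue formula gives lambda_3 = 1/3^3
= 1/27
= 0.0370

0.0370


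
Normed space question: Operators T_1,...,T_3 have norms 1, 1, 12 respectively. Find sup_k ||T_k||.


By the Uniform Boundedness Principle, the supremum of norms is finite.
sup_k ||T_k|| = max(1, 1, 12) = 12

12


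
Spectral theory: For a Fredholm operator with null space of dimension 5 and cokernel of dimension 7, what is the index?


The Fredholm index is defined as ind(T) = dim(ker T) - dim(coker T)
= 5 - 7
= -2

-2


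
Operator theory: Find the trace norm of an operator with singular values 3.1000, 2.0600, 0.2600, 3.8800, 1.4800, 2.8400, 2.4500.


The nuclear norm is the sum of all singular values.
||T||_1 = 3.1000 + 2.0600 + 0.2600 + 3.8800 + 1.4800 + 2.8400 + 2.4500
= 16.0700

16.0700


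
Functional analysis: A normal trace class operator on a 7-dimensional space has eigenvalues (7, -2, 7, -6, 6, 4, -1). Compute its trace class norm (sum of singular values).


For a normal operator, singular values equal |eigenvalues|.
Trace norm = sum |lambda_i| = 7 + 2 + 7 + 6 + 6 + 4 + 1
= 33

33


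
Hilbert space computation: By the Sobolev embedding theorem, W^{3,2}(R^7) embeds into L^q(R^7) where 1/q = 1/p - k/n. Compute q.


Using the Sobolev embedding formula: 1/q = 1/p - k/n
1/q = 1/2 - 3/7 = 1/14
q = 1/(1/14) = 14

14.0000


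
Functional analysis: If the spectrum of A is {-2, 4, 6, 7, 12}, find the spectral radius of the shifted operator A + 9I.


Spectrum of A + 9I = {7, 13, 15, 16, 21}
Spectral radius = max |lambda| over the shifted spectrum
= max(7, 13, 15, 16, 21) = 21

21


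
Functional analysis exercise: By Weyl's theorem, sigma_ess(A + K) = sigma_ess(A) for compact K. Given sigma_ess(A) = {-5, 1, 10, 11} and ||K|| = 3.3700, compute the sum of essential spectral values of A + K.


By Weyl's theorem, the essential spectrum is invariant under compact perturbations.
sigma_ess(A + K) = sigma_ess(A) = {-5, 1, 10, 11}
Sum = -5 + 1 + 10 + 11 = 17

17


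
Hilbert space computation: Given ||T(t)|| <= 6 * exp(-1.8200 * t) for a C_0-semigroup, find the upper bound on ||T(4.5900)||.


||T(4.5900)|| <= 6 * exp(-1.8200 * 4.5900)
= 6 * exp(-8.3538)
= 6 * 2.3550e-04
= 0.0014

0.0014


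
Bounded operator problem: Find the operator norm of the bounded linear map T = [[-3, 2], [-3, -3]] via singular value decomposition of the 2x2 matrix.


A^T A = [[18, 3], [3, 13]]
trace(A^T A) = 31, det(A^T A) = 225
discriminant = 31^2 - 4*225 = 61
Largest eigenvalue of A^T A = (trace + sqrt(disc))/2 = 19.4051
||T|| = sqrt(19.4051) = 4.4051

4.4051


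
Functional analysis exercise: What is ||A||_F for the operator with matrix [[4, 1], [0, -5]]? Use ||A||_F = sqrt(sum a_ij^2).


||A||_F^2 = sum a_ij^2
= 4^2 + 1^2 + 0^2 + (-5)^2
= 16 + 1 + 0 + 25 = 42
||A||_F = sqrt(42) = 6.4807

6.4807


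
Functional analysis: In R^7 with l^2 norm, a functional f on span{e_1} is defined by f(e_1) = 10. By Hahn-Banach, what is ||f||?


The norm of f is given by ||f|| = sup_{||x||=1} |f(x)|.
On span{e_1}, ||e_1|| = 1, so ||f|| = |f(e_1)| / ||e_1||
= |10| / 1 = 10.0000

10.0000


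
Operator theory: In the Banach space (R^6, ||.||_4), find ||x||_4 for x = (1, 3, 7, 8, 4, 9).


The l^4 norm = (sum |x_i|^4)^(1/4)
Sum of 4th powers = 1 + 81 + 2401 + 4096 + 256 + 6561 = 13396
||x||_4 = (13396)^(1/4) = 10.7583

10.7583


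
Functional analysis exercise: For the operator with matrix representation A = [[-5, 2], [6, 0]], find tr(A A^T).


trace(A * A^T) = sum of squares of all entries
= (-5)^2 + 2^2 + 6^2 + 0^2
= 25 + 4 + 36 + 0
= 65

65


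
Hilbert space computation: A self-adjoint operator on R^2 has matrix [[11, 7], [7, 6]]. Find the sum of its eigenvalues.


For a self-adjoint (symmetric) matrix, the eigenvalues are real.
The sum of eigenvalues equals the trace of the matrix.
trace = 11 + 6 = 17

17


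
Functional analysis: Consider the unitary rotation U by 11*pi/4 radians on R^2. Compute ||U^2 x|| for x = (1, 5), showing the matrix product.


U is a rotation by theta = 11*pi/4
U^2 = rotation by 2*theta = 22*pi/4 = 6*pi/4 (mod 2*pi)
cos(6*pi/4) = 0.0000, sin(6*pi/4) = -1.0000
U^2 x = (0.0000 * 1 - -1.0000 * 5, -1.0000 * 1 + 0.0000 * 5)
= (5.0000, -1.0000)
||U^2 x|| = sqrt(5.0000^2 + (-1.0000)^2) = sqrt(26.0000) = 5.0990

5.0990


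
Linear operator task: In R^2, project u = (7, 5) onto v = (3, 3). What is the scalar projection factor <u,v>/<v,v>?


Computing <u,v> = 7*3 + 5*3 = 36
Computing <v,v> = 3^2 + 3^2 = 18
Projection coefficient = 36/18 = 2.0000

2.0000


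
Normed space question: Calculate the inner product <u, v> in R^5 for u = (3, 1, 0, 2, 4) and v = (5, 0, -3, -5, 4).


Computing the standard inner product <u, v> = sum u_i * v_i
= 3*5 + 1*0 + 0*-3 + 2*-5 + 4*4
= 15 + 0 + 0 + -10 + 16
= 21

21


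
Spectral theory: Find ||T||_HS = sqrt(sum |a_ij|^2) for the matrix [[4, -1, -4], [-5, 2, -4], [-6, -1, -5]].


The Hilbert-Schmidt norm is sqrt(sum of squares of all entries).
Sum of squares = 4^2 + (-1)^2 + (-4)^2 + (-5)^2 + 2^2 + (-4)^2 + (-6)^2 + (-1)^2 + (-5)^2
= 16 + 1 + 16 + 25 + 4 + 16 + 36 + 1 + 25 = 140
||T||_HS = sqrt(140) = 11.8322

11.8322


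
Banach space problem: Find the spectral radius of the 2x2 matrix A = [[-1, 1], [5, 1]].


For a 2x2 matrix, eigenvalues satisfy lambda^2 - (trace)*lambda + det = 0
trace = -1 + 1 = 0
det = -1*1 - 1*5 = -6
discriminant = 0^2 - 4*(-6) = 24
spectral radius = max |eigenvalue| = 2.4495

2.4495


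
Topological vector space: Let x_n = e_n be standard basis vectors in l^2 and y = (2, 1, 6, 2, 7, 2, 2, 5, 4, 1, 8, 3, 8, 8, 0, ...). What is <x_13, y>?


x_13 = e_13 is the standard basis vector with 1 in position 13.
<x_13, y> = y_13 = 8
As n -> infinity, <x_n, y> -> 0, confirming weak convergence of (x_n) to 0.

8


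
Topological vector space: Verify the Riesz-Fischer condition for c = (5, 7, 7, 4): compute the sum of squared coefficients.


sum |c_n|^2 = 5^2 + 7^2 + 7^2 + 4^2
= 25 + 49 + 49 + 16
= 139

139
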